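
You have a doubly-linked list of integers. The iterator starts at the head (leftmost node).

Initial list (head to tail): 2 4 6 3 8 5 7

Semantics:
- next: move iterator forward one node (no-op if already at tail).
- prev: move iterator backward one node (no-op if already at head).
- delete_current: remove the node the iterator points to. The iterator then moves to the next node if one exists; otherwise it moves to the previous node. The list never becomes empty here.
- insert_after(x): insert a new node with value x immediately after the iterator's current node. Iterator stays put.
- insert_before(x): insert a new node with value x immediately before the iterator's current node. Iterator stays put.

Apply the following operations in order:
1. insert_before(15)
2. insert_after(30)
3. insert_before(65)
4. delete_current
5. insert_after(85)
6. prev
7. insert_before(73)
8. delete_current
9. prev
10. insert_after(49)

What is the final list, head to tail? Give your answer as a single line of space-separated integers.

Answer: 15 73 49 30 85 4 6 3 8 5 7

Derivation:
After 1 (insert_before(15)): list=[15, 2, 4, 6, 3, 8, 5, 7] cursor@2
After 2 (insert_after(30)): list=[15, 2, 30, 4, 6, 3, 8, 5, 7] cursor@2
After 3 (insert_before(65)): list=[15, 65, 2, 30, 4, 6, 3, 8, 5, 7] cursor@2
After 4 (delete_current): list=[15, 65, 30, 4, 6, 3, 8, 5, 7] cursor@30
After 5 (insert_after(85)): list=[15, 65, 30, 85, 4, 6, 3, 8, 5, 7] cursor@30
After 6 (prev): list=[15, 65, 30, 85, 4, 6, 3, 8, 5, 7] cursor@65
After 7 (insert_before(73)): list=[15, 73, 65, 30, 85, 4, 6, 3, 8, 5, 7] cursor@65
After 8 (delete_current): list=[15, 73, 30, 85, 4, 6, 3, 8, 5, 7] cursor@30
After 9 (prev): list=[15, 73, 30, 85, 4, 6, 3, 8, 5, 7] cursor@73
After 10 (insert_after(49)): list=[15, 73, 49, 30, 85, 4, 6, 3, 8, 5, 7] cursor@73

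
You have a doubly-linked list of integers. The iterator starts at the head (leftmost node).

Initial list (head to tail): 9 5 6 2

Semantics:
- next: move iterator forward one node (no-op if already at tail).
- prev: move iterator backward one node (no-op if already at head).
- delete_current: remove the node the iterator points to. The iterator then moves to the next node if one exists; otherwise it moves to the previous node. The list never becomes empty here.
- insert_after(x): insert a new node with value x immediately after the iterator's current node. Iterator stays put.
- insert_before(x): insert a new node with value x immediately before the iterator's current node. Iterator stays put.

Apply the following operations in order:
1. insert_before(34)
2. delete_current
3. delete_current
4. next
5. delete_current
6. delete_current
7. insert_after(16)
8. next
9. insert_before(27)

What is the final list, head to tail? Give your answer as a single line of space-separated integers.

Answer: 34 27 16

Derivation:
After 1 (insert_before(34)): list=[34, 9, 5, 6, 2] cursor@9
After 2 (delete_current): list=[34, 5, 6, 2] cursor@5
After 3 (delete_current): list=[34, 6, 2] cursor@6
After 4 (next): list=[34, 6, 2] cursor@2
After 5 (delete_current): list=[34, 6] cursor@6
After 6 (delete_current): list=[34] cursor@34
After 7 (insert_after(16)): list=[34, 16] cursor@34
After 8 (next): list=[34, 16] cursor@16
After 9 (insert_before(27)): list=[34, 27, 16] cursor@16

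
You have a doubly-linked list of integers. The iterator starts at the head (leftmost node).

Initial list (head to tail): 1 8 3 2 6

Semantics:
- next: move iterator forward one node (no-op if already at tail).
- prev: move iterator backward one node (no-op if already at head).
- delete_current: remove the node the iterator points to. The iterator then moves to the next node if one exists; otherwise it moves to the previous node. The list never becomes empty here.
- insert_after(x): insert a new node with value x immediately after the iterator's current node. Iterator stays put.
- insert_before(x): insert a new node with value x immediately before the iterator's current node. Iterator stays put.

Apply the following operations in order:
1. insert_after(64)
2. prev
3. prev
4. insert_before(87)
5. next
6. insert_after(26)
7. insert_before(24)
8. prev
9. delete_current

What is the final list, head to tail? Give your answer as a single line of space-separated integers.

Answer: 87 1 64 26 8 3 2 6

Derivation:
After 1 (insert_after(64)): list=[1, 64, 8, 3, 2, 6] cursor@1
After 2 (prev): list=[1, 64, 8, 3, 2, 6] cursor@1
After 3 (prev): list=[1, 64, 8, 3, 2, 6] cursor@1
After 4 (insert_before(87)): list=[87, 1, 64, 8, 3, 2, 6] cursor@1
After 5 (next): list=[87, 1, 64, 8, 3, 2, 6] cursor@64
After 6 (insert_after(26)): list=[87, 1, 64, 26, 8, 3, 2, 6] cursor@64
After 7 (insert_before(24)): list=[87, 1, 24, 64, 26, 8, 3, 2, 6] cursor@64
After 8 (prev): list=[87, 1, 24, 64, 26, 8, 3, 2, 6] cursor@24
After 9 (delete_current): list=[87, 1, 64, 26, 8, 3, 2, 6] cursor@64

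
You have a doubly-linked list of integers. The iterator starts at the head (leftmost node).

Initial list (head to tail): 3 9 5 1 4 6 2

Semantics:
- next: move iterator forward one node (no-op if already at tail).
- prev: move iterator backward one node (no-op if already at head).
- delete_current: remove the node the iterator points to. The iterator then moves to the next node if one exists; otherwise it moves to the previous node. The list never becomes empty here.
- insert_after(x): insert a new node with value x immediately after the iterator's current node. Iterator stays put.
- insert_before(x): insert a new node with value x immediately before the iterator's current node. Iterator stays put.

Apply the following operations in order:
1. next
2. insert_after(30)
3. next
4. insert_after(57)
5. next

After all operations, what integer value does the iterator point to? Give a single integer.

After 1 (next): list=[3, 9, 5, 1, 4, 6, 2] cursor@9
After 2 (insert_after(30)): list=[3, 9, 30, 5, 1, 4, 6, 2] cursor@9
After 3 (next): list=[3, 9, 30, 5, 1, 4, 6, 2] cursor@30
After 4 (insert_after(57)): list=[3, 9, 30, 57, 5, 1, 4, 6, 2] cursor@30
After 5 (next): list=[3, 9, 30, 57, 5, 1, 4, 6, 2] cursor@57

Answer: 57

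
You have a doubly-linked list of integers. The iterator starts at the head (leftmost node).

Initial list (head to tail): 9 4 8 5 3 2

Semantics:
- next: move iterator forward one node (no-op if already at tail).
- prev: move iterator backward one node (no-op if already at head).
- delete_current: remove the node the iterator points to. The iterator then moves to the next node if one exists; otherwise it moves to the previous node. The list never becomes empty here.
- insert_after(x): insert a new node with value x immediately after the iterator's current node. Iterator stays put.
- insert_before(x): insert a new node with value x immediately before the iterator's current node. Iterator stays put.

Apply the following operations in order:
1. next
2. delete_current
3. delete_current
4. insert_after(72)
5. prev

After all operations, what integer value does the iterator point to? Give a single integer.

Answer: 9

Derivation:
After 1 (next): list=[9, 4, 8, 5, 3, 2] cursor@4
After 2 (delete_current): list=[9, 8, 5, 3, 2] cursor@8
After 3 (delete_current): list=[9, 5, 3, 2] cursor@5
After 4 (insert_after(72)): list=[9, 5, 72, 3, 2] cursor@5
After 5 (prev): list=[9, 5, 72, 3, 2] cursor@9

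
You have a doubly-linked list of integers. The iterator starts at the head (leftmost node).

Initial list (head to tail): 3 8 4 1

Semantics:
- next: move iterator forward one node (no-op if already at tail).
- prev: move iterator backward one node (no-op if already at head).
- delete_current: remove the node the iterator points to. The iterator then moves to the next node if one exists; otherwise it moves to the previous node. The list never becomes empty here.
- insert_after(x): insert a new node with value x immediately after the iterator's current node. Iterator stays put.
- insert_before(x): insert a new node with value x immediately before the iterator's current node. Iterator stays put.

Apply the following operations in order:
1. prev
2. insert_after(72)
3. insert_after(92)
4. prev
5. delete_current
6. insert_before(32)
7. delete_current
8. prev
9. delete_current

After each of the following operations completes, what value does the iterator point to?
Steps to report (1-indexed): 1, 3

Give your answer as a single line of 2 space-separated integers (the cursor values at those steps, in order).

Answer: 3 3

Derivation:
After 1 (prev): list=[3, 8, 4, 1] cursor@3
After 2 (insert_after(72)): list=[3, 72, 8, 4, 1] cursor@3
After 3 (insert_after(92)): list=[3, 92, 72, 8, 4, 1] cursor@3
After 4 (prev): list=[3, 92, 72, 8, 4, 1] cursor@3
After 5 (delete_current): list=[92, 72, 8, 4, 1] cursor@92
After 6 (insert_before(32)): list=[32, 92, 72, 8, 4, 1] cursor@92
After 7 (delete_current): list=[32, 72, 8, 4, 1] cursor@72
After 8 (prev): list=[32, 72, 8, 4, 1] cursor@32
After 9 (delete_current): list=[72, 8, 4, 1] cursor@72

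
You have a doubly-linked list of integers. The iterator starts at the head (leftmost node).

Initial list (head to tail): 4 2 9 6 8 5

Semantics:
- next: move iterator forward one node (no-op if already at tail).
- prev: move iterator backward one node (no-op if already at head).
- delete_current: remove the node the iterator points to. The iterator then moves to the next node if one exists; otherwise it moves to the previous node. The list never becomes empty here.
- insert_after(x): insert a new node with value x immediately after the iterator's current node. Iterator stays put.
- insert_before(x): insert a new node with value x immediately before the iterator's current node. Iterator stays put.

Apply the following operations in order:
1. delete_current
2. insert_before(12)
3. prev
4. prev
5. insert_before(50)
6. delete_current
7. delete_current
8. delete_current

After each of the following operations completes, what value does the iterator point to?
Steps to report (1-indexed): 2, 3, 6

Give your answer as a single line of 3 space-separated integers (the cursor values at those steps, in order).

After 1 (delete_current): list=[2, 9, 6, 8, 5] cursor@2
After 2 (insert_before(12)): list=[12, 2, 9, 6, 8, 5] cursor@2
After 3 (prev): list=[12, 2, 9, 6, 8, 5] cursor@12
After 4 (prev): list=[12, 2, 9, 6, 8, 5] cursor@12
After 5 (insert_before(50)): list=[50, 12, 2, 9, 6, 8, 5] cursor@12
After 6 (delete_current): list=[50, 2, 9, 6, 8, 5] cursor@2
After 7 (delete_current): list=[50, 9, 6, 8, 5] cursor@9
After 8 (delete_current): list=[50, 6, 8, 5] cursor@6

Answer: 2 12 2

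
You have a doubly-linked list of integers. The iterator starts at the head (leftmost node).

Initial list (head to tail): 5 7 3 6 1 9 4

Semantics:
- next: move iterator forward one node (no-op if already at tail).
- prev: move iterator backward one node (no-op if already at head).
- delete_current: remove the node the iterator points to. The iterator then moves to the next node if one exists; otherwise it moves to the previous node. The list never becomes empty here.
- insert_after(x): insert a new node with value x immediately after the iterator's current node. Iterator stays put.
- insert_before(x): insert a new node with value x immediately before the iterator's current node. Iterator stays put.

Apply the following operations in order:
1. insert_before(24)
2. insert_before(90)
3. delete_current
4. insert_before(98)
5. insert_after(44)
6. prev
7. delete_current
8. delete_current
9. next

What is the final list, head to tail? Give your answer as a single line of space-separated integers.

Answer: 24 90 44 3 6 1 9 4

Derivation:
After 1 (insert_before(24)): list=[24, 5, 7, 3, 6, 1, 9, 4] cursor@5
After 2 (insert_before(90)): list=[24, 90, 5, 7, 3, 6, 1, 9, 4] cursor@5
After 3 (delete_current): list=[24, 90, 7, 3, 6, 1, 9, 4] cursor@7
After 4 (insert_before(98)): list=[24, 90, 98, 7, 3, 6, 1, 9, 4] cursor@7
After 5 (insert_after(44)): list=[24, 90, 98, 7, 44, 3, 6, 1, 9, 4] cursor@7
After 6 (prev): list=[24, 90, 98, 7, 44, 3, 6, 1, 9, 4] cursor@98
After 7 (delete_current): list=[24, 90, 7, 44, 3, 6, 1, 9, 4] cursor@7
After 8 (delete_current): list=[24, 90, 44, 3, 6, 1, 9, 4] cursor@44
After 9 (next): list=[24, 90, 44, 3, 6, 1, 9, 4] cursor@3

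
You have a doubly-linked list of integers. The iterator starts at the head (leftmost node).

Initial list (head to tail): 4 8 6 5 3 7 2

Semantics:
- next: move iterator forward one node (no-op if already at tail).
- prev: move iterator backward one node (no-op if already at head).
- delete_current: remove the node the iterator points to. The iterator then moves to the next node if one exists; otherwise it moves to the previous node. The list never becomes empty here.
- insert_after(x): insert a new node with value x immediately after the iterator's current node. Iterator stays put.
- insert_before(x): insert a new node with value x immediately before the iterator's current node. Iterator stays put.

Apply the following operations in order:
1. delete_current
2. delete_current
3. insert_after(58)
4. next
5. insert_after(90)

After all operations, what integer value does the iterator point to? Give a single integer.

Answer: 58

Derivation:
After 1 (delete_current): list=[8, 6, 5, 3, 7, 2] cursor@8
After 2 (delete_current): list=[6, 5, 3, 7, 2] cursor@6
After 3 (insert_after(58)): list=[6, 58, 5, 3, 7, 2] cursor@6
After 4 (next): list=[6, 58, 5, 3, 7, 2] cursor@58
After 5 (insert_after(90)): list=[6, 58, 90, 5, 3, 7, 2] cursor@58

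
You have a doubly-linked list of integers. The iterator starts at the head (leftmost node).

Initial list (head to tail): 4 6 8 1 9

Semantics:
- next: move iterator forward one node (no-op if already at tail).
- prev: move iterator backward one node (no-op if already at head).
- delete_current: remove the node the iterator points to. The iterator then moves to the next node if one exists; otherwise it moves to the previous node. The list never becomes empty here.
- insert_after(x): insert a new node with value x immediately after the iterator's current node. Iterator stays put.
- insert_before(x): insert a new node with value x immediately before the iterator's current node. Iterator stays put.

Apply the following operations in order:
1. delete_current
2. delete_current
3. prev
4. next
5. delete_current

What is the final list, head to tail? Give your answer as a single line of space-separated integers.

After 1 (delete_current): list=[6, 8, 1, 9] cursor@6
After 2 (delete_current): list=[8, 1, 9] cursor@8
After 3 (prev): list=[8, 1, 9] cursor@8
After 4 (next): list=[8, 1, 9] cursor@1
After 5 (delete_current): list=[8, 9] cursor@9

Answer: 8 9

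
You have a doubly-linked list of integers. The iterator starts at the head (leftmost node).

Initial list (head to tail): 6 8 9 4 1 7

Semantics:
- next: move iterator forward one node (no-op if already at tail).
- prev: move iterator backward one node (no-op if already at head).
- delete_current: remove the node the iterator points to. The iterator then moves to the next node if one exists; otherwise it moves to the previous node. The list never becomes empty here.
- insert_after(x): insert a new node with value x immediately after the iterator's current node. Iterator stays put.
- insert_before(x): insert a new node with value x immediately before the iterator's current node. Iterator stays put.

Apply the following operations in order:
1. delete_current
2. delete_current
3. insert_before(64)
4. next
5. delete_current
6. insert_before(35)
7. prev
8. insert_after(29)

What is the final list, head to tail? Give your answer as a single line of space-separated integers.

After 1 (delete_current): list=[8, 9, 4, 1, 7] cursor@8
After 2 (delete_current): list=[9, 4, 1, 7] cursor@9
After 3 (insert_before(64)): list=[64, 9, 4, 1, 7] cursor@9
After 4 (next): list=[64, 9, 4, 1, 7] cursor@4
After 5 (delete_current): list=[64, 9, 1, 7] cursor@1
After 6 (insert_before(35)): list=[64, 9, 35, 1, 7] cursor@1
After 7 (prev): list=[64, 9, 35, 1, 7] cursor@35
After 8 (insert_after(29)): list=[64, 9, 35, 29, 1, 7] cursor@35

Answer: 64 9 35 29 1 7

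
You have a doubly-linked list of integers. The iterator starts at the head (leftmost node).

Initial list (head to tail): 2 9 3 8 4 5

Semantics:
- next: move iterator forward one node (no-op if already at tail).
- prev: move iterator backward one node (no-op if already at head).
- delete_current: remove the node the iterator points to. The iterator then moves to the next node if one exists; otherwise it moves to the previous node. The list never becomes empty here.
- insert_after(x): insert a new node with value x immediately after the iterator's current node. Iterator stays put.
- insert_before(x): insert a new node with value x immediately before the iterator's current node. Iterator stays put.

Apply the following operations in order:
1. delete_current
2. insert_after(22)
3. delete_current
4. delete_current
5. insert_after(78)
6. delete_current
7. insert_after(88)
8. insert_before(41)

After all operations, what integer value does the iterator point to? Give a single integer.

After 1 (delete_current): list=[9, 3, 8, 4, 5] cursor@9
After 2 (insert_after(22)): list=[9, 22, 3, 8, 4, 5] cursor@9
After 3 (delete_current): list=[22, 3, 8, 4, 5] cursor@22
After 4 (delete_current): list=[3, 8, 4, 5] cursor@3
After 5 (insert_after(78)): list=[3, 78, 8, 4, 5] cursor@3
After 6 (delete_current): list=[78, 8, 4, 5] cursor@78
After 7 (insert_after(88)): list=[78, 88, 8, 4, 5] cursor@78
After 8 (insert_before(41)): list=[41, 78, 88, 8, 4, 5] cursor@78

Answer: 78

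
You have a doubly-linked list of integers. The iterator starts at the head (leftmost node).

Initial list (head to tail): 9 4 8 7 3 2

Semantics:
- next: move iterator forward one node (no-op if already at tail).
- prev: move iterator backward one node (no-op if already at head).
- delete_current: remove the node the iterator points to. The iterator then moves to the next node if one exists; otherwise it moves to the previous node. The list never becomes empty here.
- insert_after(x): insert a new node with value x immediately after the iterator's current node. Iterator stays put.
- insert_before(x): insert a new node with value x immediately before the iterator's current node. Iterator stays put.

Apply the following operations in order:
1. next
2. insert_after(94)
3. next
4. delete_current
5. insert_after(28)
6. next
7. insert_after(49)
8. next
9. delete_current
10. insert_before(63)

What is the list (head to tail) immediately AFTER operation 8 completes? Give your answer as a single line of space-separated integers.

After 1 (next): list=[9, 4, 8, 7, 3, 2] cursor@4
After 2 (insert_after(94)): list=[9, 4, 94, 8, 7, 3, 2] cursor@4
After 3 (next): list=[9, 4, 94, 8, 7, 3, 2] cursor@94
After 4 (delete_current): list=[9, 4, 8, 7, 3, 2] cursor@8
After 5 (insert_after(28)): list=[9, 4, 8, 28, 7, 3, 2] cursor@8
After 6 (next): list=[9, 4, 8, 28, 7, 3, 2] cursor@28
After 7 (insert_after(49)): list=[9, 4, 8, 28, 49, 7, 3, 2] cursor@28
After 8 (next): list=[9, 4, 8, 28, 49, 7, 3, 2] cursor@49

Answer: 9 4 8 28 49 7 3 2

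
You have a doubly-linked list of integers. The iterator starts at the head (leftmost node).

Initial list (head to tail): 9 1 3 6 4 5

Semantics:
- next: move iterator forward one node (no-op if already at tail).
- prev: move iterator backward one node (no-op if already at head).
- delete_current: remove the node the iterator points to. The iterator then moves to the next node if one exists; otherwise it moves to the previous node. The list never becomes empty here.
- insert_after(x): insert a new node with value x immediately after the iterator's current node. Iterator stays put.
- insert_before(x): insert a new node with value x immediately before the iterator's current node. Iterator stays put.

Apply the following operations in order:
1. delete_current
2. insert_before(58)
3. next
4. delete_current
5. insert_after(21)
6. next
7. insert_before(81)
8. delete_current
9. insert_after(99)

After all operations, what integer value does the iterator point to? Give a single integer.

After 1 (delete_current): list=[1, 3, 6, 4, 5] cursor@1
After 2 (insert_before(58)): list=[58, 1, 3, 6, 4, 5] cursor@1
After 3 (next): list=[58, 1, 3, 6, 4, 5] cursor@3
After 4 (delete_current): list=[58, 1, 6, 4, 5] cursor@6
After 5 (insert_after(21)): list=[58, 1, 6, 21, 4, 5] cursor@6
After 6 (next): list=[58, 1, 6, 21, 4, 5] cursor@21
After 7 (insert_before(81)): list=[58, 1, 6, 81, 21, 4, 5] cursor@21
After 8 (delete_current): list=[58, 1, 6, 81, 4, 5] cursor@4
After 9 (insert_after(99)): list=[58, 1, 6, 81, 4, 99, 5] cursor@4

Answer: 4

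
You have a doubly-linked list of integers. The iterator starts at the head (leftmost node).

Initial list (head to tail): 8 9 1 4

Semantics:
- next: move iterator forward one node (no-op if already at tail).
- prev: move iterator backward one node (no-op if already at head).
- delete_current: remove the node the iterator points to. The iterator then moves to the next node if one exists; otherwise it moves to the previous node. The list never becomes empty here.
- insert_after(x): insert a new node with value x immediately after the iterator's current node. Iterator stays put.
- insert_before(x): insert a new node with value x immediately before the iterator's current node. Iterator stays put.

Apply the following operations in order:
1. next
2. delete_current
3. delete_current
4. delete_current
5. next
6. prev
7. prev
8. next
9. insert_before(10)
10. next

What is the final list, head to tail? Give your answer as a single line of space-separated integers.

Answer: 10 8

Derivation:
After 1 (next): list=[8, 9, 1, 4] cursor@9
After 2 (delete_current): list=[8, 1, 4] cursor@1
After 3 (delete_current): list=[8, 4] cursor@4
After 4 (delete_current): list=[8] cursor@8
After 5 (next): list=[8] cursor@8
After 6 (prev): list=[8] cursor@8
After 7 (prev): list=[8] cursor@8
After 8 (next): list=[8] cursor@8
After 9 (insert_before(10)): list=[10, 8] cursor@8
After 10 (next): list=[10, 8] cursor@8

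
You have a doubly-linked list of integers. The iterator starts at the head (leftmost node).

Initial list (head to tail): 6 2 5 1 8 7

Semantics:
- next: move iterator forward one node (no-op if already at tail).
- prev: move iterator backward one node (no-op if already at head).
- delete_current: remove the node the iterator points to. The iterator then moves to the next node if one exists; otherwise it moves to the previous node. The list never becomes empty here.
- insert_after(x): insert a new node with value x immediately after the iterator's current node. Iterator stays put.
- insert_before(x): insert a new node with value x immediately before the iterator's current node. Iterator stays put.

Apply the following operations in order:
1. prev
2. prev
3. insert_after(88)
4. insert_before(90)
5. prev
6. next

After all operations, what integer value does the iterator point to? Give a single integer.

Answer: 6

Derivation:
After 1 (prev): list=[6, 2, 5, 1, 8, 7] cursor@6
After 2 (prev): list=[6, 2, 5, 1, 8, 7] cursor@6
After 3 (insert_after(88)): list=[6, 88, 2, 5, 1, 8, 7] cursor@6
After 4 (insert_before(90)): list=[90, 6, 88, 2, 5, 1, 8, 7] cursor@6
After 5 (prev): list=[90, 6, 88, 2, 5, 1, 8, 7] cursor@90
After 6 (next): list=[90, 6, 88, 2, 5, 1, 8, 7] cursor@6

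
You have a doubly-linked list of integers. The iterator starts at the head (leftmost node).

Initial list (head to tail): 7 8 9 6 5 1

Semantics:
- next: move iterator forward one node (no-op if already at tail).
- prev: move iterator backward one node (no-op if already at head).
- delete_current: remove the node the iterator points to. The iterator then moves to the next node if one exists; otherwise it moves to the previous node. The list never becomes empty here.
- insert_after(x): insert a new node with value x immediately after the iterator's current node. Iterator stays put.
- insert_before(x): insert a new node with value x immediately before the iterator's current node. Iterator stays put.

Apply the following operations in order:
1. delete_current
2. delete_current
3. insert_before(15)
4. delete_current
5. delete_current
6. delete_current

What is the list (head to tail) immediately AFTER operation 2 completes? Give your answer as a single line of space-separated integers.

After 1 (delete_current): list=[8, 9, 6, 5, 1] cursor@8
After 2 (delete_current): list=[9, 6, 5, 1] cursor@9

Answer: 9 6 5 1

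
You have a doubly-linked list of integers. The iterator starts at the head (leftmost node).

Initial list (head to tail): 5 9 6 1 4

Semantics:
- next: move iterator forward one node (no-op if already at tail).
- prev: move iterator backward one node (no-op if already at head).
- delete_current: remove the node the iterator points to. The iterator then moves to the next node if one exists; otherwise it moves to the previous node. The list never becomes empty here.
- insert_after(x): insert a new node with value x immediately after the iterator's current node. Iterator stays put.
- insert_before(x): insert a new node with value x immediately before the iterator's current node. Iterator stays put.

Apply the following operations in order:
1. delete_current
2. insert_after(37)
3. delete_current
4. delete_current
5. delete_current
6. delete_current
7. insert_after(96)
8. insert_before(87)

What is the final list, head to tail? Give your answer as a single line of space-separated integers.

Answer: 87 4 96

Derivation:
After 1 (delete_current): list=[9, 6, 1, 4] cursor@9
After 2 (insert_after(37)): list=[9, 37, 6, 1, 4] cursor@9
After 3 (delete_current): list=[37, 6, 1, 4] cursor@37
After 4 (delete_current): list=[6, 1, 4] cursor@6
After 5 (delete_current): list=[1, 4] cursor@1
After 6 (delete_current): list=[4] cursor@4
After 7 (insert_after(96)): list=[4, 96] cursor@4
After 8 (insert_before(87)): list=[87, 4, 96] cursor@4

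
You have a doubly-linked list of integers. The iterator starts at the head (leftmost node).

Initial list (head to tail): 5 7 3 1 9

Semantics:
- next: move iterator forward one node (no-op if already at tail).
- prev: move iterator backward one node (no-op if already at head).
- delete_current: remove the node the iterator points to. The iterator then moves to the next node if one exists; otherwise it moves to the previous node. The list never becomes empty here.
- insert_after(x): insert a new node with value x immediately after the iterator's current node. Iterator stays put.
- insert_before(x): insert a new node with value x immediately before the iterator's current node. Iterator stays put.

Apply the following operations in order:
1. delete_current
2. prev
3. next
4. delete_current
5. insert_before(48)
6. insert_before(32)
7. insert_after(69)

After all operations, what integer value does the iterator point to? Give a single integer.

After 1 (delete_current): list=[7, 3, 1, 9] cursor@7
After 2 (prev): list=[7, 3, 1, 9] cursor@7
After 3 (next): list=[7, 3, 1, 9] cursor@3
After 4 (delete_current): list=[7, 1, 9] cursor@1
After 5 (insert_before(48)): list=[7, 48, 1, 9] cursor@1
After 6 (insert_before(32)): list=[7, 48, 32, 1, 9] cursor@1
After 7 (insert_after(69)): list=[7, 48, 32, 1, 69, 9] cursor@1

Answer: 1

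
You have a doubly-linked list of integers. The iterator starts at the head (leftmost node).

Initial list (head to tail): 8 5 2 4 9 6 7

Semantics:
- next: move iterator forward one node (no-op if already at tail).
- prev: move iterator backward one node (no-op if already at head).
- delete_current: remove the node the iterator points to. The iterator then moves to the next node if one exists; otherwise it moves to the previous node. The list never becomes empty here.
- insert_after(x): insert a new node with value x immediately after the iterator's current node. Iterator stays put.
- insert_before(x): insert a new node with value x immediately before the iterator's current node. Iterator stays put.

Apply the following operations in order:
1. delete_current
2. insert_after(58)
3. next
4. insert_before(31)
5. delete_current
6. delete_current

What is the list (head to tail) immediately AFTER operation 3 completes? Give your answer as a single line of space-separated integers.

Answer: 5 58 2 4 9 6 7

Derivation:
After 1 (delete_current): list=[5, 2, 4, 9, 6, 7] cursor@5
After 2 (insert_after(58)): list=[5, 58, 2, 4, 9, 6, 7] cursor@5
After 3 (next): list=[5, 58, 2, 4, 9, 6, 7] cursor@58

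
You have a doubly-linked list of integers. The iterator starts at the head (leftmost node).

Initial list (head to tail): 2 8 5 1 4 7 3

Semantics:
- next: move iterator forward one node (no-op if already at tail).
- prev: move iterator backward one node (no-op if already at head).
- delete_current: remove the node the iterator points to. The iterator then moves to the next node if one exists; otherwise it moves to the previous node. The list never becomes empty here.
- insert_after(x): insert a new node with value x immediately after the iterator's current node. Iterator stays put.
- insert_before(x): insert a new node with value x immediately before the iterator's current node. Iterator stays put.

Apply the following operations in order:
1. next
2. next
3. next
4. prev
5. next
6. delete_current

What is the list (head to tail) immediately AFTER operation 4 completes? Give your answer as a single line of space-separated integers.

Answer: 2 8 5 1 4 7 3

Derivation:
After 1 (next): list=[2, 8, 5, 1, 4, 7, 3] cursor@8
After 2 (next): list=[2, 8, 5, 1, 4, 7, 3] cursor@5
After 3 (next): list=[2, 8, 5, 1, 4, 7, 3] cursor@1
After 4 (prev): list=[2, 8, 5, 1, 4, 7, 3] cursor@5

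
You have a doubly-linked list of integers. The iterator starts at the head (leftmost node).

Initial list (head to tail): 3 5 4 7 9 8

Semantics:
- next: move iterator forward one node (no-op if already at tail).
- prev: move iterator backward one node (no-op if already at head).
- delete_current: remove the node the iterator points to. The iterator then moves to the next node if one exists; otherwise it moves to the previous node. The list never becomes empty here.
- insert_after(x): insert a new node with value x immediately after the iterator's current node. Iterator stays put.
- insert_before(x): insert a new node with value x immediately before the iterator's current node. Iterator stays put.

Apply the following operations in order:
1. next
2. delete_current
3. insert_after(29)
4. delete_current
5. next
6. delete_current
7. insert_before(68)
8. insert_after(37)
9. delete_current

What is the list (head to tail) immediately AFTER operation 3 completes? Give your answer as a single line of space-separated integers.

After 1 (next): list=[3, 5, 4, 7, 9, 8] cursor@5
After 2 (delete_current): list=[3, 4, 7, 9, 8] cursor@4
After 3 (insert_after(29)): list=[3, 4, 29, 7, 9, 8] cursor@4

Answer: 3 4 29 7 9 8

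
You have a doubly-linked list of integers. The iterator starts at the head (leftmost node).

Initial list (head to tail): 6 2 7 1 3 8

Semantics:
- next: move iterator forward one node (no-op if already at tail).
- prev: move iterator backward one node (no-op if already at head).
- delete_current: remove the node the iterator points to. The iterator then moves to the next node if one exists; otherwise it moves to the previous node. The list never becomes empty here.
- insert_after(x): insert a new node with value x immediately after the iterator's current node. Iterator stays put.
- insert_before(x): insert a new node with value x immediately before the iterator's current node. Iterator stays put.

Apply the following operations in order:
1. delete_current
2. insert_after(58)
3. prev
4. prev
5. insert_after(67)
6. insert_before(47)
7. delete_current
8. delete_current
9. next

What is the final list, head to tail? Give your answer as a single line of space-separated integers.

Answer: 47 58 7 1 3 8

Derivation:
After 1 (delete_current): list=[2, 7, 1, 3, 8] cursor@2
After 2 (insert_after(58)): list=[2, 58, 7, 1, 3, 8] cursor@2
After 3 (prev): list=[2, 58, 7, 1, 3, 8] cursor@2
After 4 (prev): list=[2, 58, 7, 1, 3, 8] cursor@2
After 5 (insert_after(67)): list=[2, 67, 58, 7, 1, 3, 8] cursor@2
After 6 (insert_before(47)): list=[47, 2, 67, 58, 7, 1, 3, 8] cursor@2
After 7 (delete_current): list=[47, 67, 58, 7, 1, 3, 8] cursor@67
After 8 (delete_current): list=[47, 58, 7, 1, 3, 8] cursor@58
After 9 (next): list=[47, 58, 7, 1, 3, 8] cursor@7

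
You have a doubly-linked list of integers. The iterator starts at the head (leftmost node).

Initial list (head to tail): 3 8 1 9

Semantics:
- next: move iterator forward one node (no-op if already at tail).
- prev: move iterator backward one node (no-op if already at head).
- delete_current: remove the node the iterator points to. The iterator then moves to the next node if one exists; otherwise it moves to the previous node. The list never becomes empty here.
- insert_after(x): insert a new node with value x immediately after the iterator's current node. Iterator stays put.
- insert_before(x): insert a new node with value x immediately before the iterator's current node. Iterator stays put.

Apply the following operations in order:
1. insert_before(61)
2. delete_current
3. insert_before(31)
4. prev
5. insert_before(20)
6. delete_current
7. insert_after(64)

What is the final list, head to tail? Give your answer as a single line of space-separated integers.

Answer: 61 20 8 64 1 9

Derivation:
After 1 (insert_before(61)): list=[61, 3, 8, 1, 9] cursor@3
After 2 (delete_current): list=[61, 8, 1, 9] cursor@8
After 3 (insert_before(31)): list=[61, 31, 8, 1, 9] cursor@8
After 4 (prev): list=[61, 31, 8, 1, 9] cursor@31
After 5 (insert_before(20)): list=[61, 20, 31, 8, 1, 9] cursor@31
After 6 (delete_current): list=[61, 20, 8, 1, 9] cursor@8
After 7 (insert_after(64)): list=[61, 20, 8, 64, 1, 9] cursor@8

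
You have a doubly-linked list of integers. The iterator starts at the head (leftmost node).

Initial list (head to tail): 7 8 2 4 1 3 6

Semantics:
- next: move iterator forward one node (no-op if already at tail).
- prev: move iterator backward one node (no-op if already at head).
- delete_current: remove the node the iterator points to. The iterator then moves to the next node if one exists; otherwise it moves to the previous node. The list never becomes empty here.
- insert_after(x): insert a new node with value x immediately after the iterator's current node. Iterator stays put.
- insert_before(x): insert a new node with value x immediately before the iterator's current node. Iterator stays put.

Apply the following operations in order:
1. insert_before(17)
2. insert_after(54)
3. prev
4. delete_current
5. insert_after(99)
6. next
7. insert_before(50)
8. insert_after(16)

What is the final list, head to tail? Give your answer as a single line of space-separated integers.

After 1 (insert_before(17)): list=[17, 7, 8, 2, 4, 1, 3, 6] cursor@7
After 2 (insert_after(54)): list=[17, 7, 54, 8, 2, 4, 1, 3, 6] cursor@7
After 3 (prev): list=[17, 7, 54, 8, 2, 4, 1, 3, 6] cursor@17
After 4 (delete_current): list=[7, 54, 8, 2, 4, 1, 3, 6] cursor@7
After 5 (insert_after(99)): list=[7, 99, 54, 8, 2, 4, 1, 3, 6] cursor@7
After 6 (next): list=[7, 99, 54, 8, 2, 4, 1, 3, 6] cursor@99
After 7 (insert_before(50)): list=[7, 50, 99, 54, 8, 2, 4, 1, 3, 6] cursor@99
After 8 (insert_after(16)): list=[7, 50, 99, 16, 54, 8, 2, 4, 1, 3, 6] cursor@99

Answer: 7 50 99 16 54 8 2 4 1 3 6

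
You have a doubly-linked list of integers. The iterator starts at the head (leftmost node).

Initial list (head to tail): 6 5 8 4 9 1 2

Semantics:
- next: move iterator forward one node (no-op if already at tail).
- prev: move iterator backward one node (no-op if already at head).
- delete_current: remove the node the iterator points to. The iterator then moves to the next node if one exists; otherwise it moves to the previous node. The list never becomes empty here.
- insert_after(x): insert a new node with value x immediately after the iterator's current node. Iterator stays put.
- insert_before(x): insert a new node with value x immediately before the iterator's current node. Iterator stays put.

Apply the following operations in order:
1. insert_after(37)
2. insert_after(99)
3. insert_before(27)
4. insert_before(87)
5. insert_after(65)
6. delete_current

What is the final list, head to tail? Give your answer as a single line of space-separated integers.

After 1 (insert_after(37)): list=[6, 37, 5, 8, 4, 9, 1, 2] cursor@6
After 2 (insert_after(99)): list=[6, 99, 37, 5, 8, 4, 9, 1, 2] cursor@6
After 3 (insert_before(27)): list=[27, 6, 99, 37, 5, 8, 4, 9, 1, 2] cursor@6
After 4 (insert_before(87)): list=[27, 87, 6, 99, 37, 5, 8, 4, 9, 1, 2] cursor@6
After 5 (insert_after(65)): list=[27, 87, 6, 65, 99, 37, 5, 8, 4, 9, 1, 2] cursor@6
After 6 (delete_current): list=[27, 87, 65, 99, 37, 5, 8, 4, 9, 1, 2] cursor@65

Answer: 27 87 65 99 37 5 8 4 9 1 2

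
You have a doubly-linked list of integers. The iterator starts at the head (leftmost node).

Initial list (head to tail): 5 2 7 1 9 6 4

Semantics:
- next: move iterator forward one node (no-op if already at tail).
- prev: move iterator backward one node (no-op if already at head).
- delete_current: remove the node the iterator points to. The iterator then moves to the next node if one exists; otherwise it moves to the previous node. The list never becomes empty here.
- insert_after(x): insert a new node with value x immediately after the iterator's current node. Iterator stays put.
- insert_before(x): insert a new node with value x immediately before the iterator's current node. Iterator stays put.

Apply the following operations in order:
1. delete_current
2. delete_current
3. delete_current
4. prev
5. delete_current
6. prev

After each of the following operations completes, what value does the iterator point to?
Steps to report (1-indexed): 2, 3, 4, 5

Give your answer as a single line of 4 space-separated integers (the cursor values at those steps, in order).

Answer: 7 1 1 9

Derivation:
After 1 (delete_current): list=[2, 7, 1, 9, 6, 4] cursor@2
After 2 (delete_current): list=[7, 1, 9, 6, 4] cursor@7
After 3 (delete_current): list=[1, 9, 6, 4] cursor@1
After 4 (prev): list=[1, 9, 6, 4] cursor@1
After 5 (delete_current): list=[9, 6, 4] cursor@9
After 6 (prev): list=[9, 6, 4] cursor@9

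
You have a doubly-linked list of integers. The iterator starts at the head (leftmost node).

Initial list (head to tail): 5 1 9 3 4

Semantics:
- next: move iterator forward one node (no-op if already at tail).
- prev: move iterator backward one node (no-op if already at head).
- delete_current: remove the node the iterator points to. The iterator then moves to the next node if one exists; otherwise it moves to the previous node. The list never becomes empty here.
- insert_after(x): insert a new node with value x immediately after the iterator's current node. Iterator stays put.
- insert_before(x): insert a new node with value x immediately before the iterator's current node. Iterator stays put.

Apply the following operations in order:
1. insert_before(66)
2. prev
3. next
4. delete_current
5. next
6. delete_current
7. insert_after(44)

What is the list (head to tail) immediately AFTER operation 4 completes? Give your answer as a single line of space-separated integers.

Answer: 66 1 9 3 4

Derivation:
After 1 (insert_before(66)): list=[66, 5, 1, 9, 3, 4] cursor@5
After 2 (prev): list=[66, 5, 1, 9, 3, 4] cursor@66
After 3 (next): list=[66, 5, 1, 9, 3, 4] cursor@5
After 4 (delete_current): list=[66, 1, 9, 3, 4] cursor@1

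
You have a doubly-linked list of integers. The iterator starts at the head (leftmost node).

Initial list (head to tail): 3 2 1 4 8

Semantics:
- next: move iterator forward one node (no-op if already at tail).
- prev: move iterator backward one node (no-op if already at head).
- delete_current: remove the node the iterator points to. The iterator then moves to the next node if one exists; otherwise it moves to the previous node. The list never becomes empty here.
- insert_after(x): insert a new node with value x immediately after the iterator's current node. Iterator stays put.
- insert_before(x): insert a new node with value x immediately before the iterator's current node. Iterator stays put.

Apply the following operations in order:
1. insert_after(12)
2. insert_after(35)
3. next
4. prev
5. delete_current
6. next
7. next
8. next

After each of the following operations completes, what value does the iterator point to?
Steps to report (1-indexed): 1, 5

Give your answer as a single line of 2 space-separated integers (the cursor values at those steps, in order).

Answer: 3 35

Derivation:
After 1 (insert_after(12)): list=[3, 12, 2, 1, 4, 8] cursor@3
After 2 (insert_after(35)): list=[3, 35, 12, 2, 1, 4, 8] cursor@3
After 3 (next): list=[3, 35, 12, 2, 1, 4, 8] cursor@35
After 4 (prev): list=[3, 35, 12, 2, 1, 4, 8] cursor@3
After 5 (delete_current): list=[35, 12, 2, 1, 4, 8] cursor@35
After 6 (next): list=[35, 12, 2, 1, 4, 8] cursor@12
After 7 (next): list=[35, 12, 2, 1, 4, 8] cursor@2
After 8 (next): list=[35, 12, 2, 1, 4, 8] cursor@1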